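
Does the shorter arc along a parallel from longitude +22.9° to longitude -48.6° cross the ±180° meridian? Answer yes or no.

Signed shortest Δλ = ((-48.6 − 22.9 + 180) mod 360) − 180 = -71.5°.
Going west by 71.5° from +22.9° reaches -48.6° without touching 180°.

No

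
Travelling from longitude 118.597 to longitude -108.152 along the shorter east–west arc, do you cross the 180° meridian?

Yes

Naïve |-108.152 − 118.597| = 226.749° > 180°, so the shorter arc goes the other way round — across 180°.
Signed shortest Δλ = ((-108.152 − 118.597 + 180) mod 360) − 180 = 133.251°.
Going east by 133.251° from +118.597° passes through 180° before reaching -108.152°.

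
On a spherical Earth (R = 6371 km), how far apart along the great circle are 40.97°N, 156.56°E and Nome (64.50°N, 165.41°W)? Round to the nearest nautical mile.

1923 nmi

Δλ = -165.41 − 156.56 = -321.97°; wrapped into (−180°, 180°]: 38.03°.
Δφ = 64.50 − 40.97 = 23.53°.
a = sin²(Δφ/2) + cos φ₁ · cos φ₂ · sin²(Δλ/2) = 0.076081.
c = 2·atan2(√a, √(1−a)) = 0.55890 rad → d = 6371·c ≈ 3560.77 km ≈ 1922.66 nmi.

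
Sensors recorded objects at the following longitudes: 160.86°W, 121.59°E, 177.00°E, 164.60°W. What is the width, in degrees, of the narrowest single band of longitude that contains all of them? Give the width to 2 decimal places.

77.55°

Sort the longitudes: -164.60°, -160.86°, +121.59°, +177.00°.
Eastward gaps between consecutive values (wrapping around): 3.74°, 282.45°, 55.41°, 18.40°.
Largest gap = 282.45° ⇒ minimal covering band is its complement: 360° − 282.45° = 77.55°.
Band runs from +121.59° eastward to -160.86°, crossing the antimeridian.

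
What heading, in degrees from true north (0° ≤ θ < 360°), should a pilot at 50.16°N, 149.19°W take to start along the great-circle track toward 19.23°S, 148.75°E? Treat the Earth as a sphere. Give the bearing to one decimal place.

236.6°

Δλ = 148.75 − -149.19 = 297.94°; wrapped into (−180°, 180°]: -62.06°.
θ = atan2( sin Δλ · cos φ₂ , cos φ₁ · sin φ₂ − sin φ₁ · cos φ₂ · cos Δλ )
  = atan2(-0.83415, -0.55070) = -123.433° → normalised to [0°, 360°): 236.567°.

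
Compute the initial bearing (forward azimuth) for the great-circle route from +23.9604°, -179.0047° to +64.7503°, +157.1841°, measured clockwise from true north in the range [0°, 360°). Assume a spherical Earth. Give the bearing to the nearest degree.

346°

Δλ = 157.1841 − -179.0047 = 336.1888°; wrapped into (−180°, 180°]: -23.8112°.
θ = atan2( sin Δλ · cos φ₂ , cos φ₁ · sin φ₂ − sin φ₁ · cos φ₂ · cos Δλ )
  = atan2(-0.17221, 0.66803) = -14.456° → normalised to [0°, 360°): 345.544°.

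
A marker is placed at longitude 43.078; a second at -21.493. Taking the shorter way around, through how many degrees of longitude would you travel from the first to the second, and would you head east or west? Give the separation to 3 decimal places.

Raw difference: -21.493 − 43.078 = -64.571°.
Normalise into (−180°, 180°]: -64.571° stays -64.571°.
Negative ⇒ the second point lies to the west; separation 64.571°.

64.571° west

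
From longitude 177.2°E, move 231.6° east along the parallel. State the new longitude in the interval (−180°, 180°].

48.8°E

Start at +177.2°; shift +231.6° → +408.8°.
+408.8° lies outside (−180°, 180°]; subtract 360° → +48.8°.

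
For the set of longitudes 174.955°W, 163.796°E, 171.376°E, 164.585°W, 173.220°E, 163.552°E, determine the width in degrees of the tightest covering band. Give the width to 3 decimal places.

31.863°

Sort the longitudes: -174.955°, -164.585°, +163.552°, +163.796°, +171.376°, +173.220°.
Eastward gaps between consecutive values (wrapping around): 10.370°, 328.137°, 0.244°, 7.580°, 1.844°, 11.825°.
Largest gap = 328.137° ⇒ minimal covering band is its complement: 360° − 328.137° = 31.863°.
Band runs from +163.552° eastward to -164.585°, crossing the antimeridian.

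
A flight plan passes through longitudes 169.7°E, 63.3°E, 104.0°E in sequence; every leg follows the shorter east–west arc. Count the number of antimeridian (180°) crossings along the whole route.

0

Leg 1: +169.7° → +63.3°, shortest Δλ = -106.4° (west) — does not cross 180°.
Leg 2: +63.3° → +104.0°, shortest Δλ = 40.7° (east) — does not cross 180°.
Total crossings: 0.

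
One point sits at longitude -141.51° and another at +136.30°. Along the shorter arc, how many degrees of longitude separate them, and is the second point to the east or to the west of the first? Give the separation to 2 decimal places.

Raw difference: 136.30 − -141.51 = 277.81°.
Normalise into (−180°, 180°]: 277.81° − 360° = -82.19°.
Negative ⇒ the second point lies to the west; separation 82.19°.

82.19° west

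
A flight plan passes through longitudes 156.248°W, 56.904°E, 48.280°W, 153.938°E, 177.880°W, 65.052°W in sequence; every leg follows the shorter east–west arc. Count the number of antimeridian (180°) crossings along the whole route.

Leg 1: -156.248° → +56.904°, shortest Δλ = -146.848° (west) — crosses 180°.
Leg 2: +56.904° → -48.280°, shortest Δλ = -105.184° (west) — does not cross 180°.
Leg 3: -48.280° → +153.938°, shortest Δλ = -157.782° (west) — crosses 180°.
Leg 4: +153.938° → -177.880°, shortest Δλ = 28.182° (east) — crosses 180°.
Leg 5: -177.880° → -65.052°, shortest Δλ = 112.828° (east) — does not cross 180°.
Total crossings: 3.

3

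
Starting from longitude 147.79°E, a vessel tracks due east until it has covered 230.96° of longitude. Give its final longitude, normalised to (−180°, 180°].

Start at +147.79°; shift +230.96° → +378.75°.
+378.75° lies outside (−180°, 180°]; subtract 360° → +18.75°.

18.75°E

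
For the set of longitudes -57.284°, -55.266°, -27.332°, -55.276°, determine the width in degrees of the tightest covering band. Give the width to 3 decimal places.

29.952°

Sort the longitudes: -57.284°, -55.276°, -55.266°, -27.332°.
Eastward gaps between consecutive values (wrapping around): 2.008°, 0.010°, 27.934°, 330.048°.
Largest gap = 330.048° ⇒ minimal covering band is its complement: 360° − 330.048° = 29.952°.
Band runs from -57.284° eastward to -27.332°.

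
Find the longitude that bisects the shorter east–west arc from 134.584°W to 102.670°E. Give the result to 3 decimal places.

164.043°E

Signed shortest Δλ from -134.584° to +102.670° is -122.746°.
Midpoint longitude = -134.584° + (-122.746°)/2 = -134.584° − 61.373° = -195.957°.
Normalise into (−180°, 180°]: +164.043°.
(The naïve average (-134.584 + +102.670)/2 = -15.957° is on the wrong side of the globe.)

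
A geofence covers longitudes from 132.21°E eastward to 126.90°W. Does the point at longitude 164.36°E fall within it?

Yes

Band width going east from +132.21° to -126.90°: ((-126.90 − 132.21) mod 360) = 100.89°.
Offset of +164.36° east of the west edge: ((164.36 − 132.21) mod 360) = 32.15°.
32.15° ≤ 100.89° ⇒ inside.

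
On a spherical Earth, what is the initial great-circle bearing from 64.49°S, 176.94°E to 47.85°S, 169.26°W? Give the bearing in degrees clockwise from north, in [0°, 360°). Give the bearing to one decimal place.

Δλ = -169.26 − 176.94 = -346.20°; wrapped into (−180°, 180°]: 13.80°.
θ = atan2( sin Δλ · cos φ₂ , cos φ₁ · sin φ₂ − sin φ₁ · cos φ₂ · cos Δλ )
  = atan2(0.16007, 0.26887) = 30.767° → normalised to [0°, 360°): 30.767°.

30.8°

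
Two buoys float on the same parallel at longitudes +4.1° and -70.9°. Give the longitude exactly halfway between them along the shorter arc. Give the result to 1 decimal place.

-33.4°

Signed shortest Δλ from +4.1° to -70.9° is -75.0°.
Midpoint longitude = +4.1° + (-75.0°)/2 = +4.1° − 37.5° = -33.4°.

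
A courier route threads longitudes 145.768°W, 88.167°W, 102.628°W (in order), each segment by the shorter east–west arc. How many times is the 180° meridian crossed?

0

Leg 1: -145.768° → -88.167°, shortest Δλ = 57.601° (east) — does not cross 180°.
Leg 2: -88.167° → -102.628°, shortest Δλ = -14.461° (west) — does not cross 180°.
Total crossings: 0.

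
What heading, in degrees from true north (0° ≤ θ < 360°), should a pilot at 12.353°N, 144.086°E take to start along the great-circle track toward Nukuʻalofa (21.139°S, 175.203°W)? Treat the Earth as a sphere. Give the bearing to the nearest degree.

130°

Δλ = -175.203 − 144.086 = -319.289°; wrapped into (−180°, 180°]: 40.711°.
θ = atan2( sin Δλ · cos φ₂ , cos φ₁ · sin φ₂ − sin φ₁ · cos φ₂ · cos Δλ )
  = atan2(0.60835, -0.50353) = 129.615° → normalised to [0°, 360°): 129.615°.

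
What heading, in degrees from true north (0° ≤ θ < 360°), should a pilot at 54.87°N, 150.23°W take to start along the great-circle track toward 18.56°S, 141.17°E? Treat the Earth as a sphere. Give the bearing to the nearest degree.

242°

Δλ = 141.17 − -150.23 = 291.40°; wrapped into (−180°, 180°]: -68.60°.
θ = atan2( sin Δλ · cos φ₂ , cos φ₁ · sin φ₂ − sin φ₁ · cos φ₂ · cos Δλ )
  = atan2(-0.88263, -0.46605) = -117.835° → normalised to [0°, 360°): 242.165°.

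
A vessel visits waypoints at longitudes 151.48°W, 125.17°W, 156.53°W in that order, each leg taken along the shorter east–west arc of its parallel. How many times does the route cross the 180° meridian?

Leg 1: -151.48° → -125.17°, shortest Δλ = 26.31° (east) — does not cross 180°.
Leg 2: -125.17° → -156.53°, shortest Δλ = -31.36° (west) — does not cross 180°.
Total crossings: 0.

0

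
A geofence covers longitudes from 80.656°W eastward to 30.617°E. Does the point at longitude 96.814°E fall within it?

No

Band width going east from -80.656° to +30.617°: ((30.617 − -80.656) mod 360) = 111.273°.
Offset of +96.814° east of the west edge: ((96.814 − -80.656) mod 360) = 177.470°.
177.470° > 111.273° ⇒ outside.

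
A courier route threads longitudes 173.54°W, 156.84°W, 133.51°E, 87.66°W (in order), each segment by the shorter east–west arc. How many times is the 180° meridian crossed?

2

Leg 1: -173.54° → -156.84°, shortest Δλ = 16.7° (east) — does not cross 180°.
Leg 2: -156.84° → +133.51°, shortest Δλ = -69.65° (west) — crosses 180°.
Leg 3: +133.51° → -87.66°, shortest Δλ = 138.83° (east) — crosses 180°.
Total crossings: 2.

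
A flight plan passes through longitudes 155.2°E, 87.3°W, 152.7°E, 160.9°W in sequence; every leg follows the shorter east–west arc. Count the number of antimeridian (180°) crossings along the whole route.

Leg 1: +155.2° → -87.3°, shortest Δλ = 117.5° (east) — crosses 180°.
Leg 2: -87.3° → +152.7°, shortest Δλ = -120.0° (west) — crosses 180°.
Leg 3: +152.7° → -160.9°, shortest Δλ = 46.4° (east) — crosses 180°.
Total crossings: 3.

3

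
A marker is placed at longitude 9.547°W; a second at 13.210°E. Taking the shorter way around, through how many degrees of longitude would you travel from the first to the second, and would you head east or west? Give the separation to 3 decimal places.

Raw difference: 13.210 − -9.547 = 22.757°.
Normalise into (−180°, 180°]: 22.757° stays 22.757°.
Positive ⇒ the second point lies to the east; separation 22.757°.

22.757° east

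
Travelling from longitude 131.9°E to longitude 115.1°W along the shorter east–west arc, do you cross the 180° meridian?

Yes

Naïve |-115.1 − 131.9| = 247.0° > 180°, so the shorter arc goes the other way round — across 180°.
Signed shortest Δλ = ((-115.1 − 131.9 + 180) mod 360) − 180 = 113.0°.
Going east by 113.0° from +131.9° passes through 180° before reaching -115.1°.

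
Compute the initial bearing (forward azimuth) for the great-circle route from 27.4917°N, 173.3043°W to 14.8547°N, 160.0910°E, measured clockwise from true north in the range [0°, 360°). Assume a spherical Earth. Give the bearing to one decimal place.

Δλ = 160.0910 − -173.3043 = 333.3953°; wrapped into (−180°, 180°]: -26.6047°.
θ = atan2( sin Δλ · cos φ₂ , cos φ₁ · sin φ₂ − sin φ₁ · cos φ₂ · cos Δλ )
  = atan2(-0.43287, -0.17153) = -111.617° → normalised to [0°, 360°): 248.383°.

248.4°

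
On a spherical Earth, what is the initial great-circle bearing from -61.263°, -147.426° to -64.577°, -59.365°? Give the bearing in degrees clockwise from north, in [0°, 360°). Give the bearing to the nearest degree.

Δλ = -59.365 − -147.426 = 88.061°.
θ = atan2( sin Δλ · cos φ₂ , cos φ₁ · sin φ₂ − sin φ₁ · cos φ₂ · cos Δλ )
  = atan2(0.42905, -0.42150) = 134.491° → normalised to [0°, 360°): 134.491°.

134°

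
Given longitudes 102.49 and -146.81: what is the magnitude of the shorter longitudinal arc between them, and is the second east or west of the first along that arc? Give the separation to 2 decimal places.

110.70° east

Raw difference: -146.81 − 102.49 = -249.3°.
Normalise into (−180°, 180°]: -249.3° + 360° = 110.7°.
Positive ⇒ the second point lies to the east; separation 110.70°.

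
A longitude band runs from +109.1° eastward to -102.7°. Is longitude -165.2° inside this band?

Yes

Band width going east from +109.1° to -102.7°: ((-102.7 − 109.1) mod 360) = 148.2°.
Offset of -165.2° east of the west edge: ((-165.2 − 109.1) mod 360) = 85.7°.
85.7° ≤ 148.2° ⇒ inside.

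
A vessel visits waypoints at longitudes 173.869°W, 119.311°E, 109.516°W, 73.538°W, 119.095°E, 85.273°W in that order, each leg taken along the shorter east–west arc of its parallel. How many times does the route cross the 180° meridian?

4

Leg 1: -173.869° → +119.311°, shortest Δλ = -66.82° (west) — crosses 180°.
Leg 2: +119.311° → -109.516°, shortest Δλ = 131.173° (east) — crosses 180°.
Leg 3: -109.516° → -73.538°, shortest Δλ = 35.978° (east) — does not cross 180°.
Leg 4: -73.538° → +119.095°, shortest Δλ = -167.367° (west) — crosses 180°.
Leg 5: +119.095° → -85.273°, shortest Δλ = 155.632° (east) — crosses 180°.
Total crossings: 4.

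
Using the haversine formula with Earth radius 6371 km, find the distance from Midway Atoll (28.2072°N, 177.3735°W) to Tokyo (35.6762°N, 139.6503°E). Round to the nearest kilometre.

Δλ = 139.6503 − -177.3735 = 317.0238°; wrapped into (−180°, 180°]: -42.9762°.
Δφ = 35.6762 − 28.2072 = 7.4690°.
a = sin²(Δφ/2) + cos φ₁ · cos φ₂ · sin²(Δλ/2) = 0.100297.
c = 2·atan2(√a, √(1−a)) = 0.64449 rad → d = 6371·c ≈ 4106.05 km.

4106 km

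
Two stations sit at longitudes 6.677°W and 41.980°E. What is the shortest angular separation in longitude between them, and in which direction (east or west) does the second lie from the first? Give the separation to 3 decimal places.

48.657° east

Raw difference: 41.980 − -6.677 = 48.657°.
Normalise into (−180°, 180°]: 48.657° stays 48.657°.
Positive ⇒ the second point lies to the east; separation 48.657°.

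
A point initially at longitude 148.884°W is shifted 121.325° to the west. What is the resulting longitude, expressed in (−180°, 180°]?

89.791°E

Start at -148.884°; shift −121.325° → -270.209°.
-270.209° lies outside (−180°, 180°]; add 360° → +89.791°.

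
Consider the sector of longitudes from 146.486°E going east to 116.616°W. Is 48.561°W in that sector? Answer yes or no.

Band width going east from +146.486° to -116.616°: ((-116.616 − 146.486) mod 360) = 96.898°.
Offset of -48.561° east of the west edge: ((-48.561 − 146.486) mod 360) = 164.953°.
164.953° > 96.898° ⇒ outside.

No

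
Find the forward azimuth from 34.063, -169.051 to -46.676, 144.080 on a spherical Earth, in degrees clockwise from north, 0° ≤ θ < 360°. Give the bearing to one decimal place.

210.1°

Δλ = 144.080 − -169.051 = 313.131°; wrapped into (−180°, 180°]: -46.869°.
θ = atan2( sin Δλ · cos φ₂ , cos φ₁ · sin φ₂ − sin φ₁ · cos φ₂ · cos Δλ )
  = atan2(-0.50073, -0.86540) = -149.946° → normalised to [0°, 360°): 210.054°.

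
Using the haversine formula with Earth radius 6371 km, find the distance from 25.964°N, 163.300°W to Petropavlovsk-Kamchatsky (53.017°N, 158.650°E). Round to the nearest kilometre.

Δλ = 158.650 − -163.300 = 321.950°; wrapped into (−180°, 180°]: -38.050°.
Δφ = 53.017 − 25.964 = 27.053°.
a = sin²(Δφ/2) + cos φ₁ · cos φ₂ · sin²(Δλ/2) = 0.112181.
c = 2·atan2(√a, √(1−a)) = 0.68307 rad → d = 6371·c ≈ 4351.84 km.

4352 km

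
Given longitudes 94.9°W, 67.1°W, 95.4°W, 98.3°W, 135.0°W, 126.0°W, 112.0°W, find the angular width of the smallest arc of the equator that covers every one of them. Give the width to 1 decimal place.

Sort the longitudes: -135.0°, -126.0°, -112.0°, -98.3°, -95.4°, -94.9°, -67.1°.
Eastward gaps between consecutive values (wrapping around): 9.0°, 14.0°, 13.7°, 2.9°, 0.5°, 27.8°, 292.1°.
Largest gap = 292.1° ⇒ minimal covering band is its complement: 360° − 292.1° = 67.9°.
Band runs from -135.0° eastward to -67.1°.

67.9°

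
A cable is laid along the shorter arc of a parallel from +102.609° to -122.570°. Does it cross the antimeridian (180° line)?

Yes

Naïve |-122.570 − 102.609| = 225.179° > 180°, so the shorter arc goes the other way round — across 180°.
Signed shortest Δλ = ((-122.570 − 102.609 + 180) mod 360) − 180 = 134.821°.
Going east by 134.821° from +102.609° passes through 180° before reaching -122.570°.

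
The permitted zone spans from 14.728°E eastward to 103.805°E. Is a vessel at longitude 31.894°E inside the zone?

Yes

Band width going east from +14.728° to +103.805°: ((103.805 − 14.728) mod 360) = 89.077°.
Offset of +31.894° east of the west edge: ((31.894 − 14.728) mod 360) = 17.166°.
17.166° ≤ 89.077° ⇒ inside.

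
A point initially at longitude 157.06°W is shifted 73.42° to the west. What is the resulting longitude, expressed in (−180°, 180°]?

129.52°E

Start at -157.06°; shift −73.42° → -230.48°.
-230.48° lies outside (−180°, 180°]; add 360° → +129.52°.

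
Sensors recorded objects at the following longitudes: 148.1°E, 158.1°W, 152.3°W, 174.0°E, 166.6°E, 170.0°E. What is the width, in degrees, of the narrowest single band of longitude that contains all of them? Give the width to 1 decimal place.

Sort the longitudes: -158.1°, -152.3°, +148.1°, +166.6°, +170.0°, +174.0°.
Eastward gaps between consecutive values (wrapping around): 5.8°, 300.4°, 18.5°, 3.4°, 4.0°, 27.9°.
Largest gap = 300.4° ⇒ minimal covering band is its complement: 360° − 300.4° = 59.6°.
Band runs from +148.1° eastward to -152.3°, crossing the antimeridian.

59.6°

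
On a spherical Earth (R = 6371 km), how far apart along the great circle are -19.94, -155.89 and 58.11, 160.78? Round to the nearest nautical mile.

Δλ = 160.78 − -155.89 = 316.67°; wrapped into (−180°, 180°]: -43.33°.
Δφ = 58.11 − -19.94 = 78.05°.
a = sin²(Δφ/2) + cos φ₁ · cos φ₂ · sin²(Δλ/2) = 0.464157.
c = 2·atan2(√a, √(1−a)) = 1.49905 rad → d = 6371·c ≈ 9550.44 km ≈ 5156.82 nmi.

5157 nmi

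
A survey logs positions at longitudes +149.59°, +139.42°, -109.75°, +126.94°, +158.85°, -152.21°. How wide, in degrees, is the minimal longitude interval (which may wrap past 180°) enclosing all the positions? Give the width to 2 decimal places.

123.31°

Sort the longitudes: -152.21°, -109.75°, +126.94°, +139.42°, +149.59°, +158.85°.
Eastward gaps between consecutive values (wrapping around): 42.46°, 236.69°, 12.48°, 10.17°, 9.26°, 48.94°.
Largest gap = 236.69° ⇒ minimal covering band is its complement: 360° − 236.69° = 123.31°.
Band runs from +126.94° eastward to -109.75°, crossing the antimeridian.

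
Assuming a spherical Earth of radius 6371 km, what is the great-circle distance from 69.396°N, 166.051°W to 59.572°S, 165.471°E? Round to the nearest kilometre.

14519 km

Δλ = 165.471 − -166.051 = 331.522°; wrapped into (−180°, 180°]: -28.478°.
Δφ = -59.572 − 69.396 = -128.968°.
a = sin²(Δφ/2) + cos φ₁ · cos φ₂ · sin²(Δλ/2) = 0.825226.
c = 2·atan2(√a, √(1−a)) = 2.27897 rad → d = 6371·c ≈ 14519.35 km.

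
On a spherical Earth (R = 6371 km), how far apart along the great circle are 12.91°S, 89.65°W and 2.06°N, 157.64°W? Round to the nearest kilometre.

Δλ = -157.64 − -89.65 = -67.99°.
Δφ = 2.06 − -12.91 = 14.97°.
a = sin²(Δφ/2) + cos φ₁ · cos φ₂ · sin²(Δλ/2) = 0.321486.
c = 2·atan2(√a, √(1−a)) = 1.20571 rad → d = 6371·c ≈ 7681.59 km.

7682 km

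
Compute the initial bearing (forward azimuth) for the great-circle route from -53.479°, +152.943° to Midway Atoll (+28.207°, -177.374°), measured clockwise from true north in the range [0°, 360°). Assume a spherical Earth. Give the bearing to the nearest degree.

26°

Δλ = -177.374 − 152.943 = -330.317°; wrapped into (−180°, 180°]: 29.683°.
θ = atan2( sin Δλ · cos φ₂ , cos φ₁ · sin φ₂ − sin φ₁ · cos φ₂ · cos Δλ )
  = atan2(0.43639, 0.89656) = 25.954° → normalised to [0°, 360°): 25.954°.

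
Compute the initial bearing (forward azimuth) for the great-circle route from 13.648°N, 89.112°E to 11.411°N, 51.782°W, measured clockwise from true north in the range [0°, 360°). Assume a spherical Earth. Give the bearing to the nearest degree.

301°

Δλ = -51.782 − 89.112 = -140.894°.
θ = atan2( sin Δλ · cos φ₂ , cos φ₁ · sin φ₂ − sin φ₁ · cos φ₂ · cos Δλ )
  = atan2(-0.61829, 0.37174) = -58.984° → normalised to [0°, 360°): 301.016°.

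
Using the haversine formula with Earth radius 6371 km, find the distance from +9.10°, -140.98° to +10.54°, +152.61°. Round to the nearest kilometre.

Δλ = 152.61 − -140.98 = 293.59°; wrapped into (−180°, 180°]: -66.41°.
Δφ = 10.54 − 9.10 = 1.44°.
a = sin²(Δφ/2) + cos φ₁ · cos φ₂ · sin²(Δλ/2) = 0.291292.
c = 2·atan2(√a, √(1−a)) = 1.14020 rad → d = 6371·c ≈ 7264.19 km.

7264 km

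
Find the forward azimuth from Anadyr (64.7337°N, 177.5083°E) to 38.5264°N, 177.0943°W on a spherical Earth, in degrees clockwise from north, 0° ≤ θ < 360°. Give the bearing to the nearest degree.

Δλ = -177.0943 − 177.5083 = -354.6026°; wrapped into (−180°, 180°]: 5.3974°.
θ = atan2( sin Δλ · cos φ₂ , cos φ₁ · sin φ₂ − sin φ₁ · cos φ₂ · cos Δλ )
  = atan2(0.07359, -0.43848) = 170.473° → normalised to [0°, 360°): 170.473°.

170°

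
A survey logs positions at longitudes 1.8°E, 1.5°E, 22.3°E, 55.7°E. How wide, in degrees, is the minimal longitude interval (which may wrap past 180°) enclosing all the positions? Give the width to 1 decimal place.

Sort the longitudes: +1.5°, +1.8°, +22.3°, +55.7°.
Eastward gaps between consecutive values (wrapping around): 0.3°, 20.5°, 33.4°, 305.8°.
Largest gap = 305.8° ⇒ minimal covering band is its complement: 360° − 305.8° = 54.2°.
Band runs from +1.5° eastward to +55.7°.

54.2°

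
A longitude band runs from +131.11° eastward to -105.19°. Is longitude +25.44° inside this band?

No

Band width going east from +131.11° to -105.19°: ((-105.19 − 131.11) mod 360) = 123.70°.
Offset of +25.44° east of the west edge: ((25.44 − 131.11) mod 360) = 254.33°.
254.33° > 123.70° ⇒ outside.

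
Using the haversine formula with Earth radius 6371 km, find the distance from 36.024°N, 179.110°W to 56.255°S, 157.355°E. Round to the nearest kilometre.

Δλ = 157.355 − -179.110 = 336.465°; wrapped into (−180°, 180°]: -23.535°.
Δφ = -56.255 − 36.024 = -92.279°.
a = sin²(Δφ/2) + cos φ₁ · cos φ₂ · sin²(Δλ/2) = 0.538569.
c = 2·atan2(√a, √(1−a)) = 1.64801 rad → d = 6371·c ≈ 10499.48 km.

10499 km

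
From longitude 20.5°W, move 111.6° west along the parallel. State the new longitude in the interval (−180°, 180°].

Start at -20.5°; shift −111.6° → -132.1°.
-132.1° already lies in (−180°, 180°].

132.1°W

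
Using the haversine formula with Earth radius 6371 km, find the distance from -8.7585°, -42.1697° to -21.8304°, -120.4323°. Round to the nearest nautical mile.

Δλ = -120.4323 − -42.1697 = -78.2626°.
Δφ = -21.8304 − -8.7585 = -13.0719°.
a = sin²(Δφ/2) + cos φ₁ · cos φ₂ · sin²(Δλ/2) = 0.378370.
c = 2·atan2(√a, √(1−a)) = 1.32507 rad → d = 6371·c ≈ 8442.03 km ≈ 4558.33 nmi.

4558 nmi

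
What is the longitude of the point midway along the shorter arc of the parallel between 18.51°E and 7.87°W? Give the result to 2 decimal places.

5.32°E

Signed shortest Δλ from +18.51° to -7.87° is -26.38°.
Midpoint longitude = +18.51° + (-26.38°)/2 = +18.51° − 13.19° = +5.32°.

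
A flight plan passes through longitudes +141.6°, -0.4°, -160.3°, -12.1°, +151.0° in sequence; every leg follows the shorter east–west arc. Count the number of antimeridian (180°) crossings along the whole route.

0

Leg 1: +141.6° → -0.4°, shortest Δλ = -142.0° (west) — does not cross 180°.
Leg 2: -0.4° → -160.3°, shortest Δλ = -159.9° (west) — does not cross 180°.
Leg 3: -160.3° → -12.1°, shortest Δλ = 148.2° (east) — does not cross 180°.
Leg 4: -12.1° → +151.0°, shortest Δλ = 163.1° (east) — does not cross 180°.
Total crossings: 0.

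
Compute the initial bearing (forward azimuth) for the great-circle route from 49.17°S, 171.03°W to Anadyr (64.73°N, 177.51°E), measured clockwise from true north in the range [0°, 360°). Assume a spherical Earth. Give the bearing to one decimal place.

354.7°

Δλ = 177.51 − -171.03 = 348.54°; wrapped into (−180°, 180°]: -11.46°.
θ = atan2( sin Δλ · cos φ₂ , cos φ₁ · sin φ₂ − sin φ₁ · cos φ₂ · cos Δλ )
  = atan2(-0.08482, 0.90781) = -5.338° → normalised to [0°, 360°): 354.662°.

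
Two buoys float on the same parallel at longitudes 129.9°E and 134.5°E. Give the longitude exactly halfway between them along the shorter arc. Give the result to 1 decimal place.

Signed shortest Δλ from +129.9° to +134.5° is +4.6°.
Midpoint longitude = +129.9° + (+4.6°)/2 = +129.9° + 2.3° = +132.2°.

132.2°E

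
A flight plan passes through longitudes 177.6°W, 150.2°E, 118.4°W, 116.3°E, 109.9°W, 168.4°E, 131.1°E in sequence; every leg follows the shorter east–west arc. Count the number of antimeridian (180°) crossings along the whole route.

5

Leg 1: -177.6° → +150.2°, shortest Δλ = -32.2° (west) — crosses 180°.
Leg 2: +150.2° → -118.4°, shortest Δλ = 91.4° (east) — crosses 180°.
Leg 3: -118.4° → +116.3°, shortest Δλ = -125.3° (west) — crosses 180°.
Leg 4: +116.3° → -109.9°, shortest Δλ = 133.8° (east) — crosses 180°.
Leg 5: -109.9° → +168.4°, shortest Δλ = -81.7° (west) — crosses 180°.
Leg 6: +168.4° → +131.1°, shortest Δλ = -37.3° (west) — does not cross 180°.
Total crossings: 5.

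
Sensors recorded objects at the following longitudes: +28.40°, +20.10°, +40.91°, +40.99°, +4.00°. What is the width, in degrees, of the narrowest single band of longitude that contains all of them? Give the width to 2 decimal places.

Sort the longitudes: +4.00°, +20.10°, +28.40°, +40.91°, +40.99°.
Eastward gaps between consecutive values (wrapping around): 16.10°, 8.30°, 12.51°, 0.08°, 323.01°.
Largest gap = 323.01° ⇒ minimal covering band is its complement: 360° − 323.01° = 36.99°.
Band runs from +4.00° eastward to +40.99°.

36.99°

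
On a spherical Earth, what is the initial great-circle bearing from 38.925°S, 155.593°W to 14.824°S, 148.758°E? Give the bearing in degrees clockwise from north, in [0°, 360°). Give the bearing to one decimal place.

280.2°

Δλ = 148.758 − -155.593 = 304.351°; wrapped into (−180°, 180°]: -55.649°.
θ = atan2( sin Δλ · cos φ₂ , cos φ₁ · sin φ₂ − sin φ₁ · cos φ₂ · cos Δλ )
  = atan2(-0.79812, 0.14368) = -79.795° → normalised to [0°, 360°): 280.205°.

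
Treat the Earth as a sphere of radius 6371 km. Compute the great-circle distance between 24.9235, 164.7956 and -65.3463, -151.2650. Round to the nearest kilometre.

10714 km

Δλ = -151.2650 − 164.7956 = -316.0606°; wrapped into (−180°, 180°]: 43.9394°.
Δφ = -65.3463 − 24.9235 = -90.2698°.
a = sin²(Δφ/2) + cos φ₁ · cos φ₂ · sin²(Δλ/2) = 0.555300.
c = 2·atan2(√a, √(1−a)) = 1.68162 rad → d = 6371·c ≈ 10713.63 km.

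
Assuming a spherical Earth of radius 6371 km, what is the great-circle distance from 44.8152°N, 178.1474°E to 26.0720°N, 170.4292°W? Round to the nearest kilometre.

2321 km

Δλ = -170.4292 − 178.1474 = -348.5766°; wrapped into (−180°, 180°]: 11.4234°.
Δφ = 26.0720 − 44.8152 = -18.7432°.
a = sin²(Δφ/2) + cos φ₁ · cos φ₂ · sin²(Δλ/2) = 0.032827.
c = 2·atan2(√a, √(1−a)) = 0.36438 rad → d = 6371·c ≈ 2321.45 km.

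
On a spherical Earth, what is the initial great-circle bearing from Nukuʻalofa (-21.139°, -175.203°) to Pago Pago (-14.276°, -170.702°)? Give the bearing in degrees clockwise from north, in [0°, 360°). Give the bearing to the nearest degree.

33°

Δλ = -170.702 − -175.203 = 4.501°.
θ = atan2( sin Δλ · cos φ₂ , cos φ₁ · sin φ₂ − sin φ₁ · cos φ₂ · cos Δλ )
  = atan2(0.07605, 0.11842) = 32.710° → normalised to [0°, 360°): 32.710°.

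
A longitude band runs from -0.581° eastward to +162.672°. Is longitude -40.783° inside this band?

No

Band width going east from -0.581° to +162.672°: ((162.672 − -0.581) mod 360) = 163.253°.
Offset of -40.783° east of the west edge: ((-40.783 − -0.581) mod 360) = 319.798°.
319.798° > 163.253° ⇒ outside.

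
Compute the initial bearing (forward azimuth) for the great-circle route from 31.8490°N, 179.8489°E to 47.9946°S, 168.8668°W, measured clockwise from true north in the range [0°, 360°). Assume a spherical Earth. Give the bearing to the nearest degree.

Δλ = -168.8668 − 179.8489 = -348.7157°; wrapped into (−180°, 180°]: 11.2843°.
θ = atan2( sin Δλ · cos φ₂ , cos φ₁ · sin φ₂ − sin φ₁ · cos φ₂ · cos Δλ )
  = atan2(0.13095, -0.97750) = 172.370° → normalised to [0°, 360°): 172.370°.

172°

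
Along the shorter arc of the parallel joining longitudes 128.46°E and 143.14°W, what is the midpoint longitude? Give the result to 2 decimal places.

Signed shortest Δλ from +128.46° to -143.14° is +88.40°.
Midpoint longitude = +128.46° + (+88.40°)/2 = +128.46° + 44.20° = +172.66°.
(The naïve average (+128.46 + -143.14)/2 = -7.34° is on the wrong side of the globe.)

172.66°E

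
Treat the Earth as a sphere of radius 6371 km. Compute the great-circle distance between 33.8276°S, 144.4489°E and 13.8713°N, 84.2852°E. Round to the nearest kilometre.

8280 km

Δλ = 84.2852 − 144.4489 = -60.1637°.
Δφ = 13.8713 − -33.8276 = 47.6989°.
a = sin²(Δφ/2) + cos φ₁ · cos φ₂ · sin²(Δλ/2) = 0.366108.
c = 2·atan2(√a, √(1−a)) = 1.29970 rad → d = 6371·c ≈ 8280.41 km.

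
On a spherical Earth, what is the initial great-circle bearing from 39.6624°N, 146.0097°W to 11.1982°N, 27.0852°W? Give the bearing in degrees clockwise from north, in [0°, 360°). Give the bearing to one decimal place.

Δλ = -27.0852 − -146.0097 = 118.9245°.
θ = atan2( sin Δλ · cos φ₂ , cos φ₁ · sin φ₂ − sin φ₁ · cos φ₂ · cos Δλ )
  = atan2(0.85859, 0.45232) = 62.219° → normalised to [0°, 360°): 62.219°.

62.2°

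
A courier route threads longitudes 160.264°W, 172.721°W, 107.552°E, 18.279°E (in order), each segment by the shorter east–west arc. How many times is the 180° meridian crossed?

1

Leg 1: -160.264° → -172.721°, shortest Δλ = -12.457° (west) — does not cross 180°.
Leg 2: -172.721° → +107.552°, shortest Δλ = -79.727° (west) — crosses 180°.
Leg 3: +107.552° → +18.279°, shortest Δλ = -89.273° (west) — does not cross 180°.
Total crossings: 1.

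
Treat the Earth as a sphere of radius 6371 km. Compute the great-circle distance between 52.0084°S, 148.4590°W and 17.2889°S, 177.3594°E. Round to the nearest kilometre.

4883 km

Δλ = 177.3594 − -148.4590 = 325.8184°; wrapped into (−180°, 180°]: -34.1816°.
Δφ = -17.2889 − -52.0084 = 34.7195°.
a = sin²(Δφ/2) + cos φ₁ · cos φ₂ · sin²(Δλ/2) = 0.139787.
c = 2·atan2(√a, √(1−a)) = 0.76638 rad → d = 6371·c ≈ 4882.61 km.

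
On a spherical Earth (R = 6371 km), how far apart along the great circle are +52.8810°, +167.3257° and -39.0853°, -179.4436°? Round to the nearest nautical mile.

Δλ = -179.4436 − 167.3257 = -346.7693°; wrapped into (−180°, 180°]: 13.2307°.
Δφ = -39.0853 − 52.8810 = -91.9663°.
a = sin²(Δφ/2) + cos φ₁ · cos φ₂ · sin²(Δλ/2) = 0.523373.
c = 2·atan2(√a, √(1−a)) = 1.61756 rad → d = 6371·c ≈ 10305.47 km ≈ 5564.51 nmi.

5565 nmi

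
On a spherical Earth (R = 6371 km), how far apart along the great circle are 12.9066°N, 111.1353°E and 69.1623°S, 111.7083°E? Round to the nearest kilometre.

9126 km

Δλ = 111.7083 − 111.1353 = 0.5730°.
Δφ = -69.1623 − 12.9066 = -82.0689°.
a = sin²(Δφ/2) + cos φ₁ · cos φ₂ · sin²(Δλ/2) = 0.431018.
c = 2·atan2(√a, √(1−a)) = 1.43239 rad → d = 6371·c ≈ 9125.76 km.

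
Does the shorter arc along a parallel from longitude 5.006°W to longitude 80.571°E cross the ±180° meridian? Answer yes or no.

Signed shortest Δλ = ((80.571 − -5.006 + 180) mod 360) − 180 = 85.577°.
Going east by 85.577° from -5.006° reaches +80.571° without touching 180°.

No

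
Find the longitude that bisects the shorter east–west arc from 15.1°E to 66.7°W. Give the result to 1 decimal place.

25.8°W

Signed shortest Δλ from +15.1° to -66.7° is -81.8°.
Midpoint longitude = +15.1° + (-81.8°)/2 = +15.1° − 40.9° = -25.8°.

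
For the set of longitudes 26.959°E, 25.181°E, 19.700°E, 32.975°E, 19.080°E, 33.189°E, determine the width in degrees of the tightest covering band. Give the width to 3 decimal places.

Sort the longitudes: +19.080°, +19.700°, +25.181°, +26.959°, +32.975°, +33.189°.
Eastward gaps between consecutive values (wrapping around): 0.620°, 5.481°, 1.778°, 6.016°, 0.214°, 345.891°.
Largest gap = 345.891° ⇒ minimal covering band is its complement: 360° − 345.891° = 14.109°.
Band runs from +19.080° eastward to +33.189°.

14.109°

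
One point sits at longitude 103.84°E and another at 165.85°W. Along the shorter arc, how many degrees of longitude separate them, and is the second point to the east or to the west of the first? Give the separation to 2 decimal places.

90.31° east

Raw difference: -165.85 − 103.84 = -269.69°.
Normalise into (−180°, 180°]: -269.69° + 360° = 90.31°.
Positive ⇒ the second point lies to the east; separation 90.31°.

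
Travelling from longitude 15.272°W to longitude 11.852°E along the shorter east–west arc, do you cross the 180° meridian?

No

Signed shortest Δλ = ((11.852 − -15.272 + 180) mod 360) − 180 = 27.124°.
Going east by 27.124° from -15.272° reaches +11.852° without touching 180°.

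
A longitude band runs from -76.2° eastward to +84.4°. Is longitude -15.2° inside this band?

Band width going east from -76.2° to +84.4°: ((84.4 − -76.2) mod 360) = 160.6°.
Offset of -15.2° east of the west edge: ((-15.2 − -76.2) mod 360) = 61.0°.
61.0° ≤ 160.6° ⇒ inside.

Yes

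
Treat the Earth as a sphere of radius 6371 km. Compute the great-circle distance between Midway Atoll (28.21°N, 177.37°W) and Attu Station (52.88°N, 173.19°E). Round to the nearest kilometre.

2851 km

Δλ = 173.19 − -177.37 = 350.56°; wrapped into (−180°, 180°]: -9.44°.
Δφ = 52.88 − 28.21 = 24.67°.
a = sin²(Δφ/2) + cos φ₁ · cos φ₂ · sin²(Δλ/2) = 0.049237.
c = 2·atan2(√a, √(1−a)) = 0.44752 rad → d = 6371·c ≈ 2851.12 km.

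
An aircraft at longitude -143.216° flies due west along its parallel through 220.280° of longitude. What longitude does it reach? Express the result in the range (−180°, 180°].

Start at -143.216°; shift −220.280° → -363.496°.
-363.496° lies outside (−180°, 180°]; add 360° → -3.496°.

-3.496°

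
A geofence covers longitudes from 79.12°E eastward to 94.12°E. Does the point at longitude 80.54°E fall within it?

Band width going east from +79.12° to +94.12°: ((94.12 − 79.12) mod 360) = 15.00°.
Offset of +80.54° east of the west edge: ((80.54 − 79.12) mod 360) = 1.42°.
1.42° ≤ 15.00° ⇒ inside.

Yes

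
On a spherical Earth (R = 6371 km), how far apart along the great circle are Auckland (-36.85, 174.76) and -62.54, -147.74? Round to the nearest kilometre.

Δλ = -147.74 − 174.76 = -322.50°; wrapped into (−180°, 180°]: 37.50°.
Δφ = -62.54 − -36.85 = -25.69°.
a = sin²(Δφ/2) + cos φ₁ · cos φ₂ · sin²(Δλ/2) = 0.087550.
c = 2·atan2(√a, √(1−a)) = 0.60077 rad → d = 6371·c ≈ 3827.51 km.

3828 km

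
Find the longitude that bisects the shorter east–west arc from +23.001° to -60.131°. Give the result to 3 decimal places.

-18.565°

Signed shortest Δλ from +23.001° to -60.131° is -83.132°.
Midpoint longitude = +23.001° + (-83.132°)/2 = +23.001° − 41.566° = -18.565°.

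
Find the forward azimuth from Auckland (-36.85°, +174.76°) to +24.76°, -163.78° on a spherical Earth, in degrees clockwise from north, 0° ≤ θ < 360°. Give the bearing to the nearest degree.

22°

Δλ = -163.78 − 174.76 = -338.54°; wrapped into (−180°, 180°]: 21.46°.
θ = atan2( sin Δλ · cos φ₂ , cos φ₁ · sin φ₂ − sin φ₁ · cos φ₂ · cos Δλ )
  = atan2(0.33222, 0.84198) = 21.533° → normalised to [0°, 360°): 21.533°.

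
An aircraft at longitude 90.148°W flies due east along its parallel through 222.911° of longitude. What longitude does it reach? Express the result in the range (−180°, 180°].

Start at -90.148°; shift +222.911° → +132.763°.
+132.763° already lies in (−180°, 180°].

132.763°E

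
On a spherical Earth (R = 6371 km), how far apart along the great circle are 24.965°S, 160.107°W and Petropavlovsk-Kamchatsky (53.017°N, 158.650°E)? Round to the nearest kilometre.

Δλ = 158.650 − -160.107 = 318.757°; wrapped into (−180°, 180°]: -41.243°.
Δφ = 53.017 − -24.965 = 77.982°.
a = sin²(Δφ/2) + cos φ₁ · cos φ₂ · sin²(Δλ/2) = 0.463538.
c = 2·atan2(√a, √(1−a)) = 1.49781 rad → d = 6371·c ≈ 9542.53 km.

9543 km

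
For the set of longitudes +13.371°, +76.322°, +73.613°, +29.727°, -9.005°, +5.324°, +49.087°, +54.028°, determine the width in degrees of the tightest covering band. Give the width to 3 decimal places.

85.327°

Sort the longitudes: -9.005°, +5.324°, +13.371°, +29.727°, +49.087°, +54.028°, +73.613°, +76.322°.
Eastward gaps between consecutive values (wrapping around): 14.329°, 8.047°, 16.356°, 19.360°, 4.941°, 19.585°, 2.709°, 274.673°.
Largest gap = 274.673° ⇒ minimal covering band is its complement: 360° − 274.673° = 85.327°.
Band runs from -9.005° eastward to +76.322°.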